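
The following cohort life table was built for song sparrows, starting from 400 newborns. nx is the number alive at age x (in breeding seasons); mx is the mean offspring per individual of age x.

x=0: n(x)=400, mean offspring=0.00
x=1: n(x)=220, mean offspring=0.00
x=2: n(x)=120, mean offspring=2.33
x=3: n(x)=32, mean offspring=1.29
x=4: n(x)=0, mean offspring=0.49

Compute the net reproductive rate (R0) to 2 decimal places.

lx = nx/n0 = nx/400: 1, 0.55, 0.3, 0.08, 0
lx·mx by age: 0, 0, 0.699, 0.1032, 0
R0 = Σ lx·mx = 0.8022 → 0.80

0.80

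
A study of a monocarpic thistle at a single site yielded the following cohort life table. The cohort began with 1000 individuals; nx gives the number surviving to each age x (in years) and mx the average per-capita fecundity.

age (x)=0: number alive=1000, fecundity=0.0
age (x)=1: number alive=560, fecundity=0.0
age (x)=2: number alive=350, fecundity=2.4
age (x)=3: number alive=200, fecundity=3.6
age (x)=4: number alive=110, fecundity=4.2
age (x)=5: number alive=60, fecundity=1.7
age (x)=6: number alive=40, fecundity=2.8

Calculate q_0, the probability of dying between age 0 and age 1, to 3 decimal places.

0.440

lx = nx/n0 = nx/1000: 1, 0.56, 0.35, 0.2, 0.11, 0.06, 0.04
q_0 = (l_0 − l_1) / l_0 = (1 − 0.56) / 1
     = 0.44 / 1 = 0.44 → 0.440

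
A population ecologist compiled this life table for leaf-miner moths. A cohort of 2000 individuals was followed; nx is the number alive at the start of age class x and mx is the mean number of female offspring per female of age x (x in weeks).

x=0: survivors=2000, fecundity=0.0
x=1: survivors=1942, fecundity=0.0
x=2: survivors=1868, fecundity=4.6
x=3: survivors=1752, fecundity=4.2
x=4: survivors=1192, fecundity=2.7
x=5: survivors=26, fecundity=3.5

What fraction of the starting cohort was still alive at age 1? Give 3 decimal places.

0.971

l_1 = n_1/n_0 = 1942/2000 = 0.971 → 0.971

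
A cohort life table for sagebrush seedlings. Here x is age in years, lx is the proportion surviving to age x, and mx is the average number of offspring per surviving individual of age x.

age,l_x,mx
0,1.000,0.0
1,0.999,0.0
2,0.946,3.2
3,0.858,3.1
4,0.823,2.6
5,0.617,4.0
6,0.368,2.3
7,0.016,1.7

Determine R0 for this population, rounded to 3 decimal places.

lx·mx by age: 0, 0, 3.0272, 2.6598, 2.1398, 2.468, 0.8464, 0.0272
R0 = Σ lx·mx = 11.1684 → 11.168

11.168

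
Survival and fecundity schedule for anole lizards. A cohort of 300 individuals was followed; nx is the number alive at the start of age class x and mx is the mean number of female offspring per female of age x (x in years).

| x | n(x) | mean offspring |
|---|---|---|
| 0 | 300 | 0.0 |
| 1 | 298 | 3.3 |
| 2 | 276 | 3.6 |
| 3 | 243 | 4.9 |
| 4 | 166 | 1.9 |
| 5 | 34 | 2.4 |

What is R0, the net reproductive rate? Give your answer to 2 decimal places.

11.88

lx = nx/n0 = nx/300: 1, 0.99333…, 0.92, 0.81, 0.55333…, 0.11333…
lx·mx by age: 0, 3.278…, 3.312, 3.969, 1.051333…, 0.272…
R0 = Σ lx·mx = 11.882333… → 11.88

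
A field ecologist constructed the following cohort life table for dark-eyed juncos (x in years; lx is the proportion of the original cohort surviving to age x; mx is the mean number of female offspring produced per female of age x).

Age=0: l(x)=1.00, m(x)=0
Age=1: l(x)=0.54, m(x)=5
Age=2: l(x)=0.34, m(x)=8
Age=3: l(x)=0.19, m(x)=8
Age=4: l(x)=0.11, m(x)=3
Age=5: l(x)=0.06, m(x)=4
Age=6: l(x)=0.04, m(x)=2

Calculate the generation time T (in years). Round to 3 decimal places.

2.069

lx·mx: 0, 2.7, 2.72, 1.52, 0.33, 0.24, 0.08 → R0 = 7.59
x·lx·mx: 0, 2.7, 5.44, 4.56, 1.32, 1.2, 0.48 → Σ = 15.7
T = 15.7 / 7.59 = 2.068511… → 2.069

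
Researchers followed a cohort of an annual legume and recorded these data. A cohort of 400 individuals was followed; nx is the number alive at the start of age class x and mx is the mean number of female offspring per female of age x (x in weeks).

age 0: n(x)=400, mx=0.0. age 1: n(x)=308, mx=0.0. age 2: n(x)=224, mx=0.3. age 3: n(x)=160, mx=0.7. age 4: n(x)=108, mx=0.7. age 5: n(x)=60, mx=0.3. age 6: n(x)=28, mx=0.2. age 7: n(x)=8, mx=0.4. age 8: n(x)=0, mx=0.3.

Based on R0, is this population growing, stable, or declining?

lx = nx/n0 = nx/400: 1, 0.77, 0.56, 0.4, 0.27, 0.15, 0.07, 0.02, 0
R0 = Σ lx·mx = 0 + 0 + 0.168 + 0.28 + 0.189 + 0.045 + 0.014 + 0.008 + 0 = 0.704
R0 < 1, so the population is declining.

declining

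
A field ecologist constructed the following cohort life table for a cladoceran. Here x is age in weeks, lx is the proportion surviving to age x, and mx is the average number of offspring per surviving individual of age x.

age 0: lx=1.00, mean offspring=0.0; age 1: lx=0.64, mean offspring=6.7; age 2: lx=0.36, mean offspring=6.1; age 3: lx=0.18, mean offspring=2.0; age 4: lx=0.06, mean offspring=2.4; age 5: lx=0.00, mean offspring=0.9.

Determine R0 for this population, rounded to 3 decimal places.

6.988

lx·mx by age: 0, 4.288, 2.196, 0.36, 0.144, 0
R0 = Σ lx·mx = 6.988 → 6.988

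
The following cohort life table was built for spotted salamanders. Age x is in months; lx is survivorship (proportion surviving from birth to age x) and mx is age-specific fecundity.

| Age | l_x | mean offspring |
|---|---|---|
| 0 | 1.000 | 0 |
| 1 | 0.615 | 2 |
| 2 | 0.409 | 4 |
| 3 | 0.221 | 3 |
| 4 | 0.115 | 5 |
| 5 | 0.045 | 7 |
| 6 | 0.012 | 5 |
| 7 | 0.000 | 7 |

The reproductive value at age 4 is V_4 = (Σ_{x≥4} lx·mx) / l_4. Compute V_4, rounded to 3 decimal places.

lx·mx for x ≥ 4: 0.575, 0.315, 0.06, 0 → sum = 0.95
V_4 = 0.95 / l_4 = 0.95 / 0.115 = 8.26087… → 8.261

8.261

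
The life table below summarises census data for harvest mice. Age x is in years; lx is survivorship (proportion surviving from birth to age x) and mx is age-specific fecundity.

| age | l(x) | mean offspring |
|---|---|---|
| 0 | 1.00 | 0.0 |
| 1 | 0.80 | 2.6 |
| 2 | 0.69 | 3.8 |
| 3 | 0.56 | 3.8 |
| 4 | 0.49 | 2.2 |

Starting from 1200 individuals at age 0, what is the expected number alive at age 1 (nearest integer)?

960

Expected survivors = N0 · l_1 = 1200 × 0.80 = 960 → 960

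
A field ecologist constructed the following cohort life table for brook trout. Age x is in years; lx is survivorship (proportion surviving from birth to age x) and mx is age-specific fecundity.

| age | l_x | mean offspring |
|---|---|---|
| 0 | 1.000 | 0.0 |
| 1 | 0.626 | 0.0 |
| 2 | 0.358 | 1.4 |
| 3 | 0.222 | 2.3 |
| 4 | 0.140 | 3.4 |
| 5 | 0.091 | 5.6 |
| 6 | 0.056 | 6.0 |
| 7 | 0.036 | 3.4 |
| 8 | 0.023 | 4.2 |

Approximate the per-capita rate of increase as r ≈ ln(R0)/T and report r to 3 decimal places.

0.225

R0 = Σ lx·mx = 0 + 0 + 0.5012 + 0.5106 + 0.476 + 0.5096 + 0.336 + 0.1224 + 0.0966 = 2.5524
Σ x·lx·mx = 10.6318; T = 10.6318/2.5524 = 4.16541…
r ≈ ln(R0)/T = ln(2.5524)/4.16541… = 0.22496… → 0.225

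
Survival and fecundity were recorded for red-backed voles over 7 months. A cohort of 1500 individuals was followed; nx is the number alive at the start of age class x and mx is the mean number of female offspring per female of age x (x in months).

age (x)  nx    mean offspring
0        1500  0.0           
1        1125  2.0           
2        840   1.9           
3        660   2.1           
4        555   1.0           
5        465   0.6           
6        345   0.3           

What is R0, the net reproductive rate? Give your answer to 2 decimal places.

lx = nx/n0 = nx/1500: 1, 0.75, 0.56, 0.44, 0.37, 0.31, 0.23
lx·mx by age: 0, 1.5, 1.064, 0.924, 0.37, 0.186, 0.069
R0 = Σ lx·mx = 4.113 → 4.11

4.11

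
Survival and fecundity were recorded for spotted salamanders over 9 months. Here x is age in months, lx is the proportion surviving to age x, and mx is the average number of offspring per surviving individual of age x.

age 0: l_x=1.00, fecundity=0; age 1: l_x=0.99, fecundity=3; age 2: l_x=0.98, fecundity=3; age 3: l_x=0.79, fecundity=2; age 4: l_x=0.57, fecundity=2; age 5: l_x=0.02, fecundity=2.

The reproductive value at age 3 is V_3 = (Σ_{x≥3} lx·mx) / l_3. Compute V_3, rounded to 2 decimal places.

lx·mx for x ≥ 3: 1.58, 1.14, 0.04 → sum = 2.76
V_3 = 2.76 / l_3 = 2.76 / 0.79 = 3.493671… → 3.49

3.49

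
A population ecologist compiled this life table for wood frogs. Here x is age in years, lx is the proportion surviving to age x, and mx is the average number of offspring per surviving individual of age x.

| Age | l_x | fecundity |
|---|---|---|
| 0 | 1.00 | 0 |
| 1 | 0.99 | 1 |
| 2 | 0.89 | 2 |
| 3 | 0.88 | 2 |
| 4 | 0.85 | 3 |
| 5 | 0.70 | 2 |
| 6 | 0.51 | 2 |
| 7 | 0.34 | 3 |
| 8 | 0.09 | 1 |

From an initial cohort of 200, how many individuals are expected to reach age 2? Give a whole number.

Expected survivors = N0 · l_2 = 200 × 0.89 = 178 → 178

178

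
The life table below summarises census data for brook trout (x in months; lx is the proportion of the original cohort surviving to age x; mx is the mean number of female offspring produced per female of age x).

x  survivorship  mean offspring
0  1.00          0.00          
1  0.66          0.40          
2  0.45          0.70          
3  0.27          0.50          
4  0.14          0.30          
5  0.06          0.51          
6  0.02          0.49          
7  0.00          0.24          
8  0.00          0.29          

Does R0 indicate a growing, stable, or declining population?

R0 = Σ lx·mx = 0 + 0.264 + 0.315 + 0.135 + 0.042 + 0.0306 + 0.0098 + 0 + 0 = 0.7964
R0 < 1, so the population is declining.

declining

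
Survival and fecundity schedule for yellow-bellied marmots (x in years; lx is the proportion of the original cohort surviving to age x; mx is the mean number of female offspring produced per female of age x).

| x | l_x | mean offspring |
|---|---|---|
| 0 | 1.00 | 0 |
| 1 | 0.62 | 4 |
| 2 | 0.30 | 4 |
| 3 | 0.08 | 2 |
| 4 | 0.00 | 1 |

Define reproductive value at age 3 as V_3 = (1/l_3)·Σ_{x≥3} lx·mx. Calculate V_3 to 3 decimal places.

2.000

lx·mx for x ≥ 3: 0.16, 0 → sum = 0.16
V_3 = 0.16 / l_3 = 0.16 / 0.08 = 2 → 2.000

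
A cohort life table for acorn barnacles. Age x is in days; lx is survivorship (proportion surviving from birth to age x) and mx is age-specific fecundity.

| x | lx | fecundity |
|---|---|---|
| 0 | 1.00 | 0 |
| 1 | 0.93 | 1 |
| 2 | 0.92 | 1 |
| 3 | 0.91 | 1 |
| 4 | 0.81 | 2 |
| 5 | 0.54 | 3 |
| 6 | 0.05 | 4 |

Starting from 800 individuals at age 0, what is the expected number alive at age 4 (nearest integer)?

Expected survivors = N0 · l_4 = 800 × 0.81 = 648 → 648

648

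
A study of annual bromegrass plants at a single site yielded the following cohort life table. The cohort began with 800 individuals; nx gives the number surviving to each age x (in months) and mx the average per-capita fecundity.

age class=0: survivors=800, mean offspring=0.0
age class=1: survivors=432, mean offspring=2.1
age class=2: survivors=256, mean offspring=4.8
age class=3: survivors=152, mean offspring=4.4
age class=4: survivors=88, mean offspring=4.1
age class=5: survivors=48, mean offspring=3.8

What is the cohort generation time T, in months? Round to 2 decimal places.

2.31

lx = nx/n0 = nx/800: 1, 0.54, 0.32, 0.19, 0.11, 0.06
lx·mx: 0, 1.134, 1.536, 0.836, 0.451, 0.228 → R0 = 4.185
x·lx·mx: 0, 1.134, 3.072, 2.508, 1.804, 1.14 → Σ = 9.658
T = 9.658 / 4.185 = 2.307766… → 2.31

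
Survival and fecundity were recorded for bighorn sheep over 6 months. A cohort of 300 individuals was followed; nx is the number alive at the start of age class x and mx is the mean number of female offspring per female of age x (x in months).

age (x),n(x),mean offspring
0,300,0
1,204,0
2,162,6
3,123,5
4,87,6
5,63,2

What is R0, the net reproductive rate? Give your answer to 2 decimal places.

7.45

lx = nx/n0 = nx/300: 1, 0.68, 0.54, 0.41, 0.29, 0.21
lx·mx by age: 0, 0, 3.24, 2.05, 1.74, 0.42
R0 = Σ lx·mx = 7.45 → 7.45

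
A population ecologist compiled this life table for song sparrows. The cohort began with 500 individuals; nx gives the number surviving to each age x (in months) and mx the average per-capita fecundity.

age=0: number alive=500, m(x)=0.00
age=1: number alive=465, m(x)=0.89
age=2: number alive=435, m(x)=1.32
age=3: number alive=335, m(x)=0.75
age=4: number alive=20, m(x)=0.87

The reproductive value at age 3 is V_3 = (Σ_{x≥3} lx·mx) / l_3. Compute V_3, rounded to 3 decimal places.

lx = nx/n0 = nx/500: 1, 0.93, 0.87, 0.67, 0.04
lx·mx for x ≥ 3: 0.5025, 0.0348 → sum = 0.5373
V_3 = 0.5373 / l_3 = 0.5373 / 0.67 = 0.80194… → 0.802

0.802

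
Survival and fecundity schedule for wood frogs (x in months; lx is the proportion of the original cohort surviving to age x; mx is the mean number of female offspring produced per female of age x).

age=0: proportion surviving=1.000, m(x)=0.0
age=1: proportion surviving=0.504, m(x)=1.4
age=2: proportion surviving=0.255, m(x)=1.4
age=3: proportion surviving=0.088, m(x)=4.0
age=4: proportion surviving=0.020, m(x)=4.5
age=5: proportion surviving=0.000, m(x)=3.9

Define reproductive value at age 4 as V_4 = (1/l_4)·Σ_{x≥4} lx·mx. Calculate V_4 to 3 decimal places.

lx·mx for x ≥ 4: 0.09, 0 → sum = 0.09
V_4 = 0.09 / l_4 = 0.09 / 0.02 = 4.5 → 4.500

4.500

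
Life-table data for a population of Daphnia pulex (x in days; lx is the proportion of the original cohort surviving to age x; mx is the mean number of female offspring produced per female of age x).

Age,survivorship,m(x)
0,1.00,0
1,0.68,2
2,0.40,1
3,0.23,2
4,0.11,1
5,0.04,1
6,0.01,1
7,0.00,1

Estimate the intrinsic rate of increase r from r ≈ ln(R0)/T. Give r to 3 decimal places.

0.487

R0 = Σ lx·mx = 0 + 1.36 + 0.4 + 0.46 + 0.11 + 0.04 + 0.01 + 0 = 2.38
Σ x·lx·mx = 4.24; T = 4.24/2.38 = 1.78151…
r ≈ ln(R0)/T = ln(2.38)/1.78151… = 0.48672… → 0.487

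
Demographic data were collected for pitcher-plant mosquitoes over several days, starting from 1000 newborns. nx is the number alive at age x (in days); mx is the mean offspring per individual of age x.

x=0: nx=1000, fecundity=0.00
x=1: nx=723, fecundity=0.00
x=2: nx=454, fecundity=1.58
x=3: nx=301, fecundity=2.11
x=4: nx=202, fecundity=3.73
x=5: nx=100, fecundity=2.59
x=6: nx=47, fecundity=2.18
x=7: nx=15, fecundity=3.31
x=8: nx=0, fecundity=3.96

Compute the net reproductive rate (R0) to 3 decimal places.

2.517

lx = nx/n0 = nx/1000: 1, 0.723, 0.454, 0.301, 0.202, 0.1, 0.047, 0.015, 0
lx·mx by age: 0, 0, 0.71732, 0.63511, 0.75346, 0.259, 0.10246, 0.04965, 0
R0 = Σ lx·mx = 2.517 → 2.517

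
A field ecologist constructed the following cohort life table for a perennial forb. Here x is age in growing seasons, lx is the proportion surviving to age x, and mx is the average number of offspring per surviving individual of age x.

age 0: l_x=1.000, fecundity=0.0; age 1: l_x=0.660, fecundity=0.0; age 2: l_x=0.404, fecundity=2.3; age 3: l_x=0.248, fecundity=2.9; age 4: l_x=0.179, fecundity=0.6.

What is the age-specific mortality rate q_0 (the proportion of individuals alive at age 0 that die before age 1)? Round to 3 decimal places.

q_0 = (l_0 − l_1) / l_0 = (1 − 0.66) / 1
     = 0.34 / 1 = 0.34 → 0.340

0.340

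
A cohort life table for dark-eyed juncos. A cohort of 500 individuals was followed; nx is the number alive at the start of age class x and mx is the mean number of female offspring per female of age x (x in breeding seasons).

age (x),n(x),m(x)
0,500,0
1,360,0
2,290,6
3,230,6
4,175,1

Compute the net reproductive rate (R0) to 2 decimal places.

lx = nx/n0 = nx/500: 1, 0.72, 0.58, 0.46, 0.35
lx·mx by age: 0, 0, 3.48, 2.76, 0.35
R0 = Σ lx·mx = 6.59 → 6.59

6.59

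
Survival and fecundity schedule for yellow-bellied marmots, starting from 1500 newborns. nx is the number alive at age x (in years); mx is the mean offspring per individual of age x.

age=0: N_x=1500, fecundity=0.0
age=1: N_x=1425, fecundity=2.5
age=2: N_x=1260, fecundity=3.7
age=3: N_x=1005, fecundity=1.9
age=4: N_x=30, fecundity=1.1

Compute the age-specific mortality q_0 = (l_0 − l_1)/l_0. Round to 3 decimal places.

0.050

lx = nx/n0 = nx/1500: 1, 0.95, 0.84, 0.67, 0.02
q_0 = (l_0 − l_1) / l_0 = (1 − 0.95) / 1
     = 0.05 / 1 = 0.05 → 0.050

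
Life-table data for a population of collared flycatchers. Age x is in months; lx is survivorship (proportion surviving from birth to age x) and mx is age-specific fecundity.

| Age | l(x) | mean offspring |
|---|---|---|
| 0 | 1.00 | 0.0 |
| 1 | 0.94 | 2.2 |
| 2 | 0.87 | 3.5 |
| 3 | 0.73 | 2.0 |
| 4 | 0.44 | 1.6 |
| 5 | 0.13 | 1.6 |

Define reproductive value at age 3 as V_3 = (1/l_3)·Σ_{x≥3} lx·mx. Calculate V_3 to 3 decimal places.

lx·mx for x ≥ 3: 1.46, 0.704, 0.208 → sum = 2.372
V_3 = 2.372 / l_3 = 2.372 / 0.73 = 3.249315… → 3.249

3.249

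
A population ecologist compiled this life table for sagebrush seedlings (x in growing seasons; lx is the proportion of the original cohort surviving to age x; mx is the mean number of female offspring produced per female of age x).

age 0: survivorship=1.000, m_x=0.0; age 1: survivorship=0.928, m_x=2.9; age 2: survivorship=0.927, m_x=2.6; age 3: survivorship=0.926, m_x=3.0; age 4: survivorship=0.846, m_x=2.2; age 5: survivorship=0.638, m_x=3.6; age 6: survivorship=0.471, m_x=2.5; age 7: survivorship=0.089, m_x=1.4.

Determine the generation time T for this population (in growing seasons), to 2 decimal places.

3.20

lx·mx: 0, 2.6912, 2.4102, 2.778, 1.8612, 2.2968, 1.1775, 0.1246 → R0 = 13.3395
x·lx·mx: 0, 2.6912, 4.8204, 8.334, 7.4448, 11.484, 7.065, 0.8722 → Σ = 42.7116
T = 42.7116 / 13.3395 = 3.201889… → 3.20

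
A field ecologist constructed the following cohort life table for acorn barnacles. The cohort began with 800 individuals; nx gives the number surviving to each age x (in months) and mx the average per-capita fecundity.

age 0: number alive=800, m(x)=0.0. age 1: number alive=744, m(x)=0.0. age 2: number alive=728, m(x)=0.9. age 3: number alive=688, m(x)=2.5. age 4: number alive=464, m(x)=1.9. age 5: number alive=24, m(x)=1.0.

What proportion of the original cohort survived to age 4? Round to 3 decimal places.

l_4 = n_4/n_0 = 464/800 = 0.58 → 0.580

0.580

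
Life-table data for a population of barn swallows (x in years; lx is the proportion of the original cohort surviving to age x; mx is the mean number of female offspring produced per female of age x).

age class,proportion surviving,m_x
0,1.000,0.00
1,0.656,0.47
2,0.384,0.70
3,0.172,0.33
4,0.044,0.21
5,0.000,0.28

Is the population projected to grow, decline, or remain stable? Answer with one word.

R0 = Σ lx·mx = 0 + 0.30832 + 0.2688 + 0.05676 + 0.00924 + 0 = 0.64312
R0 < 1, so the population is declining.

declining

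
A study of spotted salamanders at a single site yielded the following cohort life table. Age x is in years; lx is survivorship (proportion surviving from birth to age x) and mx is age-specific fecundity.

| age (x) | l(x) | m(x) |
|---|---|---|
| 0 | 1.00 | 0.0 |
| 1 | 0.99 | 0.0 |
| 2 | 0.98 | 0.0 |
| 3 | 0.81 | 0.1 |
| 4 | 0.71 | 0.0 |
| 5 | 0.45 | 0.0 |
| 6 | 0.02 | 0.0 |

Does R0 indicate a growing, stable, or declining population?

R0 = Σ lx·mx = 0 + 0 + 0 + 0.081 + 0 + 0 + 0 = 0.081
R0 < 1, so the population is declining.

declining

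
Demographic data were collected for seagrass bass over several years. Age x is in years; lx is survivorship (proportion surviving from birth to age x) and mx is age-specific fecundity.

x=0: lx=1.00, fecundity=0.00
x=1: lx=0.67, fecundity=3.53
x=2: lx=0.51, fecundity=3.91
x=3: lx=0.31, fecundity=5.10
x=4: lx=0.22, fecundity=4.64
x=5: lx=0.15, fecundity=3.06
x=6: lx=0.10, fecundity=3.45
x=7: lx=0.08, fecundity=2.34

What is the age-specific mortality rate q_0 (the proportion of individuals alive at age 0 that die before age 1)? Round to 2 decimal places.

0.33

q_0 = (l_0 − l_1) / l_0 = (1 − 0.67) / 1
     = 0.33 / 1 = 0.33 → 0.33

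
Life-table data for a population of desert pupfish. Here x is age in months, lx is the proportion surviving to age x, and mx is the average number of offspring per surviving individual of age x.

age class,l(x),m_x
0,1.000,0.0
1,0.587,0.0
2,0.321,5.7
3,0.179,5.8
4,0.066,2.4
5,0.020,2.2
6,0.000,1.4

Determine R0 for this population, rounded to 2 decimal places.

lx·mx by age: 0, 0, 1.8297, 1.0382, 0.1584, 0.044, 0
R0 = Σ lx·mx = 3.0703 → 3.07

3.07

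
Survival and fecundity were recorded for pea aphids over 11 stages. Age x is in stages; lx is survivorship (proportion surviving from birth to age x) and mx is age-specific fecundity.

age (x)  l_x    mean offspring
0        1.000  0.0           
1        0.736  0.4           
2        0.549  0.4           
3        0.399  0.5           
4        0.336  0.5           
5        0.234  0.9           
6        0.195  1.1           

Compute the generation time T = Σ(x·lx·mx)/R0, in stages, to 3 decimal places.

lx·mx: 0, 0.2944, 0.2196, 0.1995, 0.168, 0.2106, 0.2145 → R0 = 1.3066
x·lx·mx: 0, 0.2944, 0.4392, 0.5985, 0.672, 1.053, 1.287 → Σ = 4.3441
T = 4.3441 / 1.3066 = 3.324736… → 3.325

3.325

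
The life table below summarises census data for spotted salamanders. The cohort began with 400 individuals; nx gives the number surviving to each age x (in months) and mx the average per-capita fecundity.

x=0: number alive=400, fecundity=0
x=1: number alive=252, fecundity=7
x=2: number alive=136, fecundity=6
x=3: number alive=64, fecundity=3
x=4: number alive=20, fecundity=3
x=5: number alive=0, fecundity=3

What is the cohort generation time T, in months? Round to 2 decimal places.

1.49

lx = nx/n0 = nx/400: 1, 0.63, 0.34, 0.16, 0.05, 0
lx·mx: 0, 4.41, 2.04, 0.48, 0.15, 0 → R0 = 7.08
x·lx·mx: 0, 4.41, 4.08, 1.44, 0.6, 0 → Σ = 10.53
T = 10.53 / 7.08 = 1.487288… → 1.49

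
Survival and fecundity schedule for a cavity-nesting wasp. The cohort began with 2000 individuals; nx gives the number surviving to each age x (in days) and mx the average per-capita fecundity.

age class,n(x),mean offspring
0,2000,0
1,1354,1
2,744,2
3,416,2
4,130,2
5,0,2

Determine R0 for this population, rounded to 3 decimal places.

lx = nx/n0 = nx/2000: 1, 0.677, 0.372, 0.208, 0.065, 0
lx·mx by age: 0, 0.677, 0.744, 0.416, 0.13, 0
R0 = Σ lx·mx = 1.967 → 1.967

1.967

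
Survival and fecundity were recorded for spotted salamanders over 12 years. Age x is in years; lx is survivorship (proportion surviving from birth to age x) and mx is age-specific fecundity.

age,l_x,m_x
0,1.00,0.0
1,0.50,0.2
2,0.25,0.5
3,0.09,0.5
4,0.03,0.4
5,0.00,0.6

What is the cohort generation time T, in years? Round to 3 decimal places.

lx·mx: 0, 0.1, 0.125, 0.045, 0.012, 0 → R0 = 0.282
x·lx·mx: 0, 0.1, 0.25, 0.135, 0.048, 0 → Σ = 0.533
T = 0.533 / 0.282 = 1.890071… → 1.890

1.890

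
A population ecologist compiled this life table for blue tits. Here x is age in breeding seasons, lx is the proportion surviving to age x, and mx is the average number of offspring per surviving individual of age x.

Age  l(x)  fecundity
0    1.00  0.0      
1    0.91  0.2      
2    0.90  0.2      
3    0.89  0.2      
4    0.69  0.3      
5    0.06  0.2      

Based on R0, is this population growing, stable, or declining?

R0 = Σ lx·mx = 0 + 0.182 + 0.18 + 0.178 + 0.207 + 0.012 = 0.759
R0 < 1, so the population is declining.

declining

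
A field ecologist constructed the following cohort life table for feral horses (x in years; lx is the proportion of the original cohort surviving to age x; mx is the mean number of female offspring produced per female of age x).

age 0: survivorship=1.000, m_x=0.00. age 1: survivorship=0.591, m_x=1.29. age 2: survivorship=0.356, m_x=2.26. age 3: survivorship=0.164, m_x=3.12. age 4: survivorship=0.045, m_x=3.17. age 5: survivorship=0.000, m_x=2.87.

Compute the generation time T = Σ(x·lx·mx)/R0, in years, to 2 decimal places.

lx·mx: 0, 0.76239, 0.80456, 0.51168, 0.14265, 0 → R0 = 2.22128
x·lx·mx: 0, 0.76239, 1.60912, 1.53504, 0.5706, 0 → Σ = 4.47715
T = 4.47715 / 2.22128 = 2.015572… → 2.02

2.02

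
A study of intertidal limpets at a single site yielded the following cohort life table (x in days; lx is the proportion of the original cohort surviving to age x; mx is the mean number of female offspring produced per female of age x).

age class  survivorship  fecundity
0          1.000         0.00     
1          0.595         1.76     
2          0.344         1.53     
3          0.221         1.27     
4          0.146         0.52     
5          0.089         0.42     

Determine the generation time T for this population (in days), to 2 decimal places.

1.74

lx·mx: 0, 1.0472, 0.52632, 0.28067, 0.07592, 0.03738 → R0 = 1.96749
x·lx·mx: 0, 1.0472, 1.05264, 0.84201, 0.30368, 0.1869 → Σ = 3.43243
T = 3.43243 / 1.96749 = 1.744573… → 1.74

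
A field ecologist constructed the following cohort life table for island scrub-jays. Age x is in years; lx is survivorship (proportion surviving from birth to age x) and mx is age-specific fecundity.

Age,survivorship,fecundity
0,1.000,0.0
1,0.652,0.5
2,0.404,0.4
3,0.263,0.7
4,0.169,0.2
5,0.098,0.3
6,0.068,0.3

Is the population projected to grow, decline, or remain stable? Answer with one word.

declining

R0 = Σ lx·mx = 0 + 0.326 + 0.1616 + 0.1841 + 0.0338 + 0.0294 + 0.0204 = 0.7553
R0 < 1, so the population is declining.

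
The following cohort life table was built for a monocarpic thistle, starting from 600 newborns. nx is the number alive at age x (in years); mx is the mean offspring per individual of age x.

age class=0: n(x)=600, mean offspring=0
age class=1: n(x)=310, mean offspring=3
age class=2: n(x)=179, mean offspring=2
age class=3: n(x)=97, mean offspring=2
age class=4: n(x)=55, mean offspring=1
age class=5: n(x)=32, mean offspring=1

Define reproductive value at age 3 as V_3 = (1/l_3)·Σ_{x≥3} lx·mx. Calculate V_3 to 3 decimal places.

lx = nx/n0 = nx/600: 1, 0.51667…, 0.29833…, 0.16167…, 0.09167…, 0.05333…
lx·mx for x ≥ 3: 0.323333…, 0.091667…, 0.053333… → sum = 0.468333…
V_3 = 0.468333… / l_3 = 0.468333… / 0.161667… = 2.896907… → 2.897

2.897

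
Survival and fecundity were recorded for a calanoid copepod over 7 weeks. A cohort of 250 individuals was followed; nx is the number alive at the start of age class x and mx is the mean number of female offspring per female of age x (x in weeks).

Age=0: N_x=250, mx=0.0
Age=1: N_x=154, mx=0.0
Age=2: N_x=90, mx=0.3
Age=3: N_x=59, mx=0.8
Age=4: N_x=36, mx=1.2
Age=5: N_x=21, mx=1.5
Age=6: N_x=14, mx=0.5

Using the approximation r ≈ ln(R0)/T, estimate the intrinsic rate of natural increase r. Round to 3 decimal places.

lx = nx/n0 = nx/250: 1, 0.616, 0.36, 0.236, 0.144, 0.084, 0.056
R0 = Σ lx·mx = 0 + 0 + 0.108 + 0.1888 + 0.1728 + 0.126 + 0.028 = 0.6236
Σ x·lx·mx = 2.2716; T = 2.2716/0.6236 = 3.64272…
r ≈ ln(R0)/T = ln(0.6236)/3.64272… = -0.12964… → -0.130

-0.130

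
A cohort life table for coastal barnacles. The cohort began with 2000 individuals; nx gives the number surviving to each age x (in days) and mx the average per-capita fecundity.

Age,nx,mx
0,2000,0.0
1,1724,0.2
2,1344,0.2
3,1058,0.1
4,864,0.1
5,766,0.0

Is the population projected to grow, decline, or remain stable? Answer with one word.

lx = nx/n0 = nx/2000: 1, 0.862, 0.672, 0.529, 0.432, 0.383
R0 = Σ lx·mx = 0 + 0.1724 + 0.1344 + 0.0529 + 0.0432 + 0 = 0.4029
R0 < 1, so the population is declining.

declining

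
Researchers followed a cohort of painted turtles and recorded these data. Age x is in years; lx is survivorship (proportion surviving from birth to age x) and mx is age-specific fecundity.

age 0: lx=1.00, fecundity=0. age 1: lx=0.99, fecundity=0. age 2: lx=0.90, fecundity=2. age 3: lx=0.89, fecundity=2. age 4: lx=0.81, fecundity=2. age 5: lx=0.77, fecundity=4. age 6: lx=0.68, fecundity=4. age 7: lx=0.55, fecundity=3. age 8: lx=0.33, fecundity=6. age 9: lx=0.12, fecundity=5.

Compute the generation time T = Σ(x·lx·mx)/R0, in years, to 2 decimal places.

5.25

lx·mx: 0, 0, 1.8, 1.78, 1.62, 3.08, 2.72, 1.65, 1.98, 0.6 → R0 = 15.23
x·lx·mx: 0, 0, 3.6, 5.34, 6.48, 15.4, 16.32, 11.55, 15.84, 5.4 → Σ = 79.93
T = 79.93 / 15.23 = 5.248194… → 5.25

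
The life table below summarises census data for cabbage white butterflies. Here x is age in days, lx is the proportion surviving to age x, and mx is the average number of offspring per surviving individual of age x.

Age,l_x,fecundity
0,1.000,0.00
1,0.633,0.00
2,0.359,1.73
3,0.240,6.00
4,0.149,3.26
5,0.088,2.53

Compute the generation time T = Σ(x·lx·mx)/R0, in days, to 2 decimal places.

3.11

lx·mx: 0, 0, 0.62107, 1.44, 0.48574, 0.22264 → R0 = 2.76945
x·lx·mx: 0, 0, 1.24214, 4.32, 1.94296, 1.1132 → Σ = 8.6183
T = 8.6183 / 2.76945 = 3.111918… → 3.11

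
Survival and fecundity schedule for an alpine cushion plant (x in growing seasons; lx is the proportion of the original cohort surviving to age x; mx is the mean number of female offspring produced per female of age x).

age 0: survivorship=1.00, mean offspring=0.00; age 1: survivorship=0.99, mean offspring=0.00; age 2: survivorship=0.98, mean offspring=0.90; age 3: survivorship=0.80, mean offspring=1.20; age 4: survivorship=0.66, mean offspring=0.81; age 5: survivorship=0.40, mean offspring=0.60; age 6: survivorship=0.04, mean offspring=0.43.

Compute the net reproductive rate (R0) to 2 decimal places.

2.63

lx·mx by age: 0, 0, 0.882, 0.96, 0.5346, 0.24, 0.0172
R0 = Σ lx·mx = 2.6338 → 2.63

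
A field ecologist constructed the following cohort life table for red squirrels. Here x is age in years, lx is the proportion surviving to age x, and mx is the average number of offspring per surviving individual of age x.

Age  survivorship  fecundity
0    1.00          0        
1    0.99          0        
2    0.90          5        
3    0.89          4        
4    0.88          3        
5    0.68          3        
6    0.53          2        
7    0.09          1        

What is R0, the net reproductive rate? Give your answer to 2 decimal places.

13.89

lx·mx by age: 0, 0, 4.5, 3.56, 2.64, 2.04, 1.06, 0.09
R0 = Σ lx·mx = 13.89 → 13.89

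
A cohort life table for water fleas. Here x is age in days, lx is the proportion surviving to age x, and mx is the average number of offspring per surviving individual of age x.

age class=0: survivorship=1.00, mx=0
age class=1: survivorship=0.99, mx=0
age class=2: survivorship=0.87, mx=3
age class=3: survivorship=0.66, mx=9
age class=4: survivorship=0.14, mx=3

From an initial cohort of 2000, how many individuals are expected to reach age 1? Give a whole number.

Expected survivors = N0 · l_1 = 2000 × 0.99 = 1980 → 1980

1980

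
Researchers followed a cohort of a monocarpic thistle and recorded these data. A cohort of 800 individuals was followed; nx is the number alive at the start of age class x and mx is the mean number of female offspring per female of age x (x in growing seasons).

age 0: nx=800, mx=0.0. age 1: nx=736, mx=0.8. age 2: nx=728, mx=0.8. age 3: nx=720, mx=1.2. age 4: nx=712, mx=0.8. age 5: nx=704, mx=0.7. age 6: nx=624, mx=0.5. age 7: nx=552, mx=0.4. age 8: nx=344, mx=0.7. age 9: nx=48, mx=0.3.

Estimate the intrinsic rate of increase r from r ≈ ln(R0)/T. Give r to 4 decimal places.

0.4217

lx = nx/n0 = nx/800: 1, 0.92, 0.91, 0.9, 0.89, 0.88, 0.78, 0.69, 0.43, 0.06
R0 = Σ lx·mx = 0 + 0.736 + 0.728 + 1.08 + 0.712 + 0.616 + 0.39 + 0.276 + 0.301 + 0.018 = 4.857
Σ x·lx·mx = 18.202; T = 18.202/4.857 = 3.74758…
r ≈ ln(R0)/T = ln(4.857)/3.74758… = 0.421718… → 0.4217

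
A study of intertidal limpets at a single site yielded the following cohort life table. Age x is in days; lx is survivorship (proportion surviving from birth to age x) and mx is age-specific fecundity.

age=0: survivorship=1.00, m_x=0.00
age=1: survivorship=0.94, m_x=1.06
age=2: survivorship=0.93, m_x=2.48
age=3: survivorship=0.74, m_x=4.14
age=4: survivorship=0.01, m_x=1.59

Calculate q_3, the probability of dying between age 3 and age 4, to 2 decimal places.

q_3 = (l_3 − l_4) / l_3 = (0.74 − 0.01) / 0.74
     = 0.73 / 0.74 = 0.986486… → 0.99

0.99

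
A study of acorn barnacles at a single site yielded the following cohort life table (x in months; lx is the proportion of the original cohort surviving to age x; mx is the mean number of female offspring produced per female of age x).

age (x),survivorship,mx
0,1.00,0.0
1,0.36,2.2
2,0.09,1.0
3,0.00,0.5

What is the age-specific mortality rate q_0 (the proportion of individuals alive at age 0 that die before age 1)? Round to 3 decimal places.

q_0 = (l_0 − l_1) / l_0 = (1 − 0.36) / 1
     = 0.64 / 1 = 0.64 → 0.640

0.640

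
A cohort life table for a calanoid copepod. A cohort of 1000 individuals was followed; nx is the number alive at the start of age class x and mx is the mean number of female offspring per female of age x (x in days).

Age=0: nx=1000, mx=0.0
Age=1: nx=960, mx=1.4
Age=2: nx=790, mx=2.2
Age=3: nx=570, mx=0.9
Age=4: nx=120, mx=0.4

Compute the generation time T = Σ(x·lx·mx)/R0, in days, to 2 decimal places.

lx = nx/n0 = nx/1000: 1, 0.96, 0.79, 0.57, 0.12
lx·mx: 0, 1.344, 1.738, 0.513, 0.048 → R0 = 3.643
x·lx·mx: 0, 1.344, 3.476, 1.539, 0.192 → Σ = 6.551
T = 6.551 / 3.643 = 1.798243… → 1.80

1.80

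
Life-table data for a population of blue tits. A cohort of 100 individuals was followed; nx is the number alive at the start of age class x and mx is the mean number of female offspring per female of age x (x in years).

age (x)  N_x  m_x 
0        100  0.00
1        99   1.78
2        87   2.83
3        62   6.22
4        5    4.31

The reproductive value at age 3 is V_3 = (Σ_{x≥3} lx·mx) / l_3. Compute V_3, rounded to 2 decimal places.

lx = nx/n0 = nx/100: 1, 0.99, 0.87, 0.62, 0.05
lx·mx for x ≥ 3: 3.8564, 0.2155 → sum = 4.0719
V_3 = 4.0719 / l_3 = 4.0719 / 0.62 = 6.567581… → 6.57

6.57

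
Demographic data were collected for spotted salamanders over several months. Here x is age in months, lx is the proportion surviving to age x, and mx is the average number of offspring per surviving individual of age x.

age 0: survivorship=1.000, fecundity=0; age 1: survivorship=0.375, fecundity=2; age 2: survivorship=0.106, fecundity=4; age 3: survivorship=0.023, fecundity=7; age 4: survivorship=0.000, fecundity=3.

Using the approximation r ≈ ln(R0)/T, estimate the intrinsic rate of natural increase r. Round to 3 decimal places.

0.185

R0 = Σ lx·mx = 0 + 0.75 + 0.424 + 0.161 + 0 = 1.335
Σ x·lx·mx = 2.081; T = 2.081/1.335 = 1.5588…
r ≈ ln(R0)/T = ln(1.335)/1.5588… = 0.18535… → 0.185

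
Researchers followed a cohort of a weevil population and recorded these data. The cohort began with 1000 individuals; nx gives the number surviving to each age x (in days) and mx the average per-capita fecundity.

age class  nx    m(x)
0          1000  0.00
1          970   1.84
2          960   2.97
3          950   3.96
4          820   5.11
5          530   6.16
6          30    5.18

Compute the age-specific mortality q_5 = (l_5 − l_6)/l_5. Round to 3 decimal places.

0.943

lx = nx/n0 = nx/1000: 1, 0.97, 0.96, 0.95, 0.82, 0.53, 0.03
q_5 = (l_5 − l_6) / l_5 = (0.53 − 0.03) / 0.53
     = 0.5 / 0.53 = 0.943396… → 0.943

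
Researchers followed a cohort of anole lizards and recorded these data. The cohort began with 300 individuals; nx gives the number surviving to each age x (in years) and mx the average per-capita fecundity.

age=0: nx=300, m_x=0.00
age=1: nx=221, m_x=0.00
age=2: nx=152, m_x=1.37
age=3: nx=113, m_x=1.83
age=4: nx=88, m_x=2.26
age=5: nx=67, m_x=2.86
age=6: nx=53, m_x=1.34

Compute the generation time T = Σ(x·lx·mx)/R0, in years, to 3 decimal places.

lx = nx/n0 = nx/300: 1, 0.73667…, 0.50667…, 0.37667…, 0.29333…, 0.22333…, 0.17667…
lx·mx: 0, 0, 0.694133…, 0.6893…, 0.662933…, 0.638733…, 0.236733… → R0 = 2.921833…
x·lx·mx: 0, 0, 1.388267…, 2.0679…, 2.651733…, 3.193667…, 1.4204… → Σ = 10.721967…
T = 10.721967… / 2.921833… = 3.669602… → 3.670

3.670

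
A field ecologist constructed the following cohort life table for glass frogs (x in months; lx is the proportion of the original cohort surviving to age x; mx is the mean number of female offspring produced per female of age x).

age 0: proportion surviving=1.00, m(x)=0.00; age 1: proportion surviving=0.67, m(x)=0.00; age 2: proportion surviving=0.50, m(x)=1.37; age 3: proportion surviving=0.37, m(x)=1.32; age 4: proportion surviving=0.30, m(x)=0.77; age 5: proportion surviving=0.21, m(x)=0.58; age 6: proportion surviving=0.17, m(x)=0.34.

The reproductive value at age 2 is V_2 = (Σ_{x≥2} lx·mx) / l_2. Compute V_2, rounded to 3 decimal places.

3.168

lx·mx for x ≥ 2: 0.685, 0.4884, 0.231, 0.1218, 0.0578 → sum = 1.584
V_2 = 1.584 / l_2 = 1.584 / 0.5 = 3.168 → 3.168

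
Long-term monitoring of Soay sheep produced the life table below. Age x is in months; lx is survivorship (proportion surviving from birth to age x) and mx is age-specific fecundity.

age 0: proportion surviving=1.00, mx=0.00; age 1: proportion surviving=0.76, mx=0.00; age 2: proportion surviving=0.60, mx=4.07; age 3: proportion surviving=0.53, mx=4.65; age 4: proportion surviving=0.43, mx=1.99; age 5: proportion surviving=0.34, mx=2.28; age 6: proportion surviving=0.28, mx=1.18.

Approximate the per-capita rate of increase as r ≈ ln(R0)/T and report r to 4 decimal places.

R0 = Σ lx·mx = 0 + 0 + 2.442 + 2.4645 + 0.8557 + 0.7752 + 0.3304 = 6.8678
Σ x·lx·mx = 21.5587; T = 21.5587/6.8678 = 3.1391…
r ≈ ln(R0)/T = ln(6.8678)/3.1391… = 0.613821… → 0.6138

0.6138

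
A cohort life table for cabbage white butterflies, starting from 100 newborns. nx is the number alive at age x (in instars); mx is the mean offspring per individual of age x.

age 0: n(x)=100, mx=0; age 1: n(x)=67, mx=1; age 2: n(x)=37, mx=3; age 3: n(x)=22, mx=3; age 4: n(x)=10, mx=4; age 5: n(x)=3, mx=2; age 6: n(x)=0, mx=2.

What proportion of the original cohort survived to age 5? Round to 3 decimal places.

l_5 = n_5/n_0 = 3/100 = 0.03 → 0.030

0.030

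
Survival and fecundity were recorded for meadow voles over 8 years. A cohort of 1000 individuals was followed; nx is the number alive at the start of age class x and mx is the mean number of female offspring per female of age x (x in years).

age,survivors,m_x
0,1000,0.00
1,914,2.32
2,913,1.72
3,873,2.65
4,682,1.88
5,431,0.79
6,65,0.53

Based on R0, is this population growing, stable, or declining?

lx = nx/n0 = nx/1000: 1, 0.914, 0.913, 0.873, 0.682, 0.431, 0.065
R0 = Σ lx·mx = 0 + 2.12048 + 1.57036 + 2.31345 + 1.28216 + 0.34049 + 0.03445 = 7.66139
R0 > 1, so the population is growing.

growing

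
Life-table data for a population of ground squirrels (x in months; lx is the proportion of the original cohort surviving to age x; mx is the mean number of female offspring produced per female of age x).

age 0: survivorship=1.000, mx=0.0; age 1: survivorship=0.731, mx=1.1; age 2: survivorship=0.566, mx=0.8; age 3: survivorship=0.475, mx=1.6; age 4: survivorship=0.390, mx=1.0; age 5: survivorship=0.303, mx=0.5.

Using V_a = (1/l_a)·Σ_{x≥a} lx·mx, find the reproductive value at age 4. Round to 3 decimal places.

1.388

lx·mx for x ≥ 4: 0.39, 0.1515 → sum = 0.5415
V_4 = 0.5415 / l_4 = 0.5415 / 0.39 = 1.388462… → 1.388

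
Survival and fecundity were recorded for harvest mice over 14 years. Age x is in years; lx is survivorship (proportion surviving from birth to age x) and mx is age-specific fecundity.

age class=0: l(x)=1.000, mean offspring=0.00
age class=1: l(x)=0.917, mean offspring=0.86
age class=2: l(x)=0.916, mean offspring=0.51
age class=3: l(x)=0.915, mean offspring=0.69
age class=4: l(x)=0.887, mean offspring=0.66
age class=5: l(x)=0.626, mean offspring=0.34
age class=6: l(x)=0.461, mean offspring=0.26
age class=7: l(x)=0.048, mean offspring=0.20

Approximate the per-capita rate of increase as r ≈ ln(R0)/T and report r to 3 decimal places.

0.373

R0 = Σ lx·mx = 0 + 0.78862 + 0.46716 + 0.63135 + 0.58542 + 0.21284 + 0.11986 + 0.0096 = 2.81485
Σ x·lx·mx = 7.80923; T = 7.80923/2.81485 = 2.7743…
r ≈ ln(R0)/T = ln(2.81485)/2.7743… = 0.37303… → 0.373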